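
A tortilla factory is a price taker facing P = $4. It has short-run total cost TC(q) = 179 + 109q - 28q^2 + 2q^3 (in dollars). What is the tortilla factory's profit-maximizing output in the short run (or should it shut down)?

From TC, MC = TC'(q) = 109 - 56q + 6q^2 and AVC = VC/q = 109 - 28q + 2q^2.
AVC is minimized where dAVC/dq = -28 + 4q = 0, at q = 7; min AVC = 109 - 28·7 + 2·7^2 = $11.
Since P = $4 < min AVC = $11, price fails to cover variable cost at any output.
Shutting down limits the loss to fixed cost, $179.

Shut down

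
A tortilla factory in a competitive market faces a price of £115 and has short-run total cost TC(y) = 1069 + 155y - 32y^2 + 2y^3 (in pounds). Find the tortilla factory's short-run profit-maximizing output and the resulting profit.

Profit = -£269 at y = 10

AVC = 155 - 32y + 2y^2; min AVC = £27 at y = 8. Since P = £115 ≥ min AVC, the firm produces.
MC = 155 - 64y + 6y^2. Setting P = MC and taking the root on the rising branch gives y* = 10.
TR = 115·10 = 1150. TC = 1069 + 350 = 1419. Profit = 1150 − 1419 = -£269.
Shutting down would mean losing the fixed cost of £1069, so operating at a loss of £269 is better by £800.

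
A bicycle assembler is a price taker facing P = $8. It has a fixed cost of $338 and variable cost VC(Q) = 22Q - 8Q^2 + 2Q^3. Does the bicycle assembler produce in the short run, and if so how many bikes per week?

Shut down

Strip out fixed cost: VC = 22Q - 8Q^2 + 2Q^3. Then AVC = 22 - 8Q + 2Q^2 and MC = 22 - 16Q + 6Q^2.
The AVC parabola has its vertex at Q = 8/4 = 2, where AVC = 22 - 8·2 + 2·2^2 = $14.
Since P = $8 < min AVC = $14, price fails to cover variable cost at any output.
The firm minimizes its loss by shutting down and losing only its fixed cost of $338.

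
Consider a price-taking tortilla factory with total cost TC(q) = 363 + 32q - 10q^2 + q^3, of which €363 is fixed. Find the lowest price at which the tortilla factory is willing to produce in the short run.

€7 per unit

The shutdown price is the minimum of AVC. VC = 32q - 10q^2 + q^3, so AVC = 32 - 10q + q^2.
dAVC/dq = -10 + 2q = 0 gives q = 5. min AVC = 32 - 10·5 + 5^2 = 7.
So the shutdown price is €7.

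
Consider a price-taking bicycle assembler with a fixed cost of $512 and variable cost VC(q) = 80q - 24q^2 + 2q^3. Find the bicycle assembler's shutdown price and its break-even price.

Shutdown price = $8; break-even price = $80

Shutdown price = min AVC. AVC = 80 - 24q + 2q^2, with vertex at q = 6 and minimum $8.
ATC = 512/q + 80 - 24q + 2q^2. Setting dATC/dq = −512/q^2 − 24 + 4q = 0 gives q = 8 (since 4·8^3 − 24·8^2 = 512).
min ATC = 512/8 + 80 − 24·8 + 2·8^2 = $80. That is the break-even price.
Between these two prices the firm operates at a loss; above $80 it earns a profit.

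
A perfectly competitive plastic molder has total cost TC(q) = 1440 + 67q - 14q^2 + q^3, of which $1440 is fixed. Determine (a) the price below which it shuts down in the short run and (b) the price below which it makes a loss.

Shutdown price = $18; break-even price = $163

AVC = 67 - 14q + q^2; minimized at q = 7, giving min AVC = $18. That is the shutdown price.
ATC = 1440/q + 67 - 14q + q^2. Setting dATC/dq = −1440/q^2 − 14 + 2q = 0 gives q = 12 (since 2·12^3 − 14·12^2 = 1440).
min ATC = 1440/12 + 67 − 14·12 + 12^2 = $163. That is the break-even price.
For $18 ≤ P < $163 the firm produces at a loss; below $18 it shuts down.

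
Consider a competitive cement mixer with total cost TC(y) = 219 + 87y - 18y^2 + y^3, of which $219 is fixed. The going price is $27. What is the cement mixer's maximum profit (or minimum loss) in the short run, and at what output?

AVC = 87 - 18y + y^2 has its minimum $6 at y = 9; price $27 clears that bar, so the firm operates.
With MC = 87 - 36y + 3y^2, P = MC on the upward-sloping part at y* = 10.
TR = 27·10 = 270. TC = 219 + 70 = 289. Profit = 270 − 289 = -$19.
By producing, the firm covers all variable cost plus $200 of fixed cost; shutting down would lose the full $219.

Profit = -$19 at y = 10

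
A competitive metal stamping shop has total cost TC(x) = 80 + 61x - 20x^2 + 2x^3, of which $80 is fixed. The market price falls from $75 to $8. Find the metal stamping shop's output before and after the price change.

MC = 61 - 40x + 6x^2; the shutdown threshold is min AVC = $11 (at x = 5).
At P = $75 ≥ min AVC, set P = MC on the rising branch: x = 7.
At P = $8 < min AVC = $11, price no longer covers variable cost at any output, so the firm shuts down: x = 0.

Output falls from 7 to 0 (the firm shuts down)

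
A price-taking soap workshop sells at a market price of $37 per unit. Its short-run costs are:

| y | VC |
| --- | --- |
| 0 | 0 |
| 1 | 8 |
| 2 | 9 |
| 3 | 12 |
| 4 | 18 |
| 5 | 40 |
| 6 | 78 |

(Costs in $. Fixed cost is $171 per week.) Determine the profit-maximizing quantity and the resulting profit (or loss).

Profit at each row (π = 37y − TC): y=0: -171; y=1: -142; y=2: -106; y=3: -72; y=4: -41; y=5: -26; y=6: -27.
Profit is maximized at y = 5. AVC there is 40/5 = $8 ≤ P, so producing beats shutting down (which would give -$171).

y = 5; profit = -$26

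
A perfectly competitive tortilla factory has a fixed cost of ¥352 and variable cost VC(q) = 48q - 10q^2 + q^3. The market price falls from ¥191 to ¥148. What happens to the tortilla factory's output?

Output falls from 11 to 10

MC = 48 - 20q + 3q^2; the shutdown threshold is min AVC = ¥23 (at q = 5).
At P = ¥191 ≥ min AVC, set P = MC on the rising branch: q = 11.
At P = ¥148 ≥ min AVC, set P = MC: q = 10. The firm stays open but cuts output.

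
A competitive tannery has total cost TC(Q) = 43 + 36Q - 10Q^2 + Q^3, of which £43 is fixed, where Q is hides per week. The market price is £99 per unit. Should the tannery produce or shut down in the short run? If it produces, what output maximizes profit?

Strip out fixed cost: VC = 36Q - 10Q^2 + Q^3. Then AVC = 36 - 10Q + Q^2 and MC = 36 - 20Q + 3Q^2.
AVC hits its minimum where MC = AVC, at Q = 5, giving min AVC = 36 - 10·5 + 5^2 = £11.
Since P = £99 ≥ min AVC = £11, price covers variable cost and the firm should produce.
Set P = MC: 99 = 36 - 20Q + 3Q^2 → -63 - 20Q + 3Q^2 = 0. The roots are Q = -7/3 and Q = 9; the profit-maximizing output is on the rising part of MC, so Q* = 9.
Check: AVC at Q = 9 is £27 ≤ P, so revenue covers variable cost.
Profit = P·Q − TC = 99·9 − 286 = £605.

Produce at Q = 9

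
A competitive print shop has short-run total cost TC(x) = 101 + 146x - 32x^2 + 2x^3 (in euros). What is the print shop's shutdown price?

Short-run supply begins at min AVC. From VC = 146x - 32x^2 + 2x^3, AVC = 146 - 32x + 2x^2.
At the minimum of AVC, MC = AVC. MC = 146 - 64x + 6x^2; setting MC = AVC gives 4x^2 - 32x = 0, so x = 8. min AVC = 18.
So the shutdown price is €18.

€18 per unit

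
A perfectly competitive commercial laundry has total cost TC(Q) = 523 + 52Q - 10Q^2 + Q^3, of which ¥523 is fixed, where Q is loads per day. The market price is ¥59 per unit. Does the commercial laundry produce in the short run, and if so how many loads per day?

Produce at Q = 7

Strip out fixed cost: VC = 52Q - 10Q^2 + Q^3. Then AVC = 52 - 10Q + Q^2 and MC = 52 - 20Q + 3Q^2.
AVC is minimized where dAVC/dQ = -10 + 2Q = 0, at Q = 5; min AVC = 52 - 10·5 + 5^2 = ¥27.
P = ¥59 exceeds min AVC = ¥27, so the firm stays open.
Solving P = MC: -7 - 20Q + 3Q^2 = 0 ⇒ Q = -1/3 or 7. On the upward-sloping branch, Q* = 7.
Check: AVC at Q = 7 is ¥31 ≤ P, so revenue covers variable cost.
Profit = P·Q − TC = 59·7 − 740 = -¥327, a loss, but smaller than the ¥523 fixed cost the firm would lose by shutting down.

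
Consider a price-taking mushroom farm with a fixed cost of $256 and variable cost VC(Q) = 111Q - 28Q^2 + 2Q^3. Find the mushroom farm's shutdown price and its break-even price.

Shutdown price = $13; break-even price = $47

AVC = 111 - 28Q + 2Q^2; minimized at Q = 7, giving min AVC = $13. That is the shutdown price.
ATC = 256/Q + 111 - 28Q + 2Q^2. Setting dATC/dQ = −256/Q^2 − 28 + 4Q = 0 gives Q = 8 (since 4·8^3 − 28·8^2 = 256).
min ATC = 256/8 + 111 − 28·8 + 2·8^2 = $47. That is the break-even price.
Between these two prices the firm operates at a loss; above $47 it earns a profit.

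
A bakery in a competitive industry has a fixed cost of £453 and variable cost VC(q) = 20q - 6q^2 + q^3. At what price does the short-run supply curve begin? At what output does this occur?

The shutdown price is the minimum of AVC. VC = 20q - 6q^2 + q^3, so AVC = 20 - 6q + q^2.
At the minimum of AVC, MC = AVC. MC = 20 - 12q + 3q^2; setting MC = AVC gives 2q^2 - 6q = 0, so q = 3. min AVC = 11.
So the shutdown price is £11.

£11 per unit, at q = 3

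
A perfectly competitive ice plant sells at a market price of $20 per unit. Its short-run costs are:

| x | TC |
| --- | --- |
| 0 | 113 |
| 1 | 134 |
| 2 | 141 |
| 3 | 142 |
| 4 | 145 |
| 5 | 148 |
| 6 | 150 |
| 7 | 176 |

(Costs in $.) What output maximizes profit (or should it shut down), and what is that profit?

Tabulate TR − TC: x=0: -113; x=1: -114; x=2: -101; x=3: -82; x=4: -65; x=5: -48; x=6: -30; x=7: -36.
Profit is maximized at x = 6. AVC there is 37/6 = $6.17 ≤ P, so producing beats shutting down (which would give -$113).

x = 6; profit = -$30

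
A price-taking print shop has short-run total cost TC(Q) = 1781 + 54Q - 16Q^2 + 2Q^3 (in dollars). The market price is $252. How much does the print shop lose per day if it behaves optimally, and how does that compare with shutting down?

Profit = -$161 at Q = 9

AVC = 54 - 16Q + 2Q^2; min AVC = $22 at Q = 4. Since P = $252 ≥ min AVC, the firm produces.
MC = 54 - 32Q + 6Q^2. Setting P = MC and taking the root on the rising branch gives Q* = 9.
TR = 252·9 = 2268. TC = 1781 + 648 = 2429. Profit = 2268 − 2429 = -$161.
That loss of $161 beats the $1781 the firm would lose by shutting down; producing recovers $1620 of fixed cost.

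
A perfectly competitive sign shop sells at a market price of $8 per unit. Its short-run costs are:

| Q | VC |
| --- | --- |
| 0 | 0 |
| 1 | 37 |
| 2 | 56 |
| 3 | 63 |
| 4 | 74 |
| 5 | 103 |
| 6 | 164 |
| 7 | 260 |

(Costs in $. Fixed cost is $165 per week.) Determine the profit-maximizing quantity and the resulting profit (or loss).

Profit at each row (π = 8Q − TC): Q=0: -165; Q=1: -194; Q=2: -205; Q=3: -204; Q=4: -207; Q=5: -228; Q=6: -281; Q=7: -369.
Profit is highest at Q = 0. Equivalently, the lowest AVC in the table is 74/4 ≈ $18.50 at Q = 4, and P = $8 falls below it — price never covers variable cost, so the firm shuts down and loses only its fixed cost.

Q = 0 (shut down); profit = -$165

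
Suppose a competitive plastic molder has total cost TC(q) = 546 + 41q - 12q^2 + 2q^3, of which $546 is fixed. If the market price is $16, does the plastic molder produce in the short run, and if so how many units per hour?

Shut down

Strip out fixed cost: VC = 41q - 12q^2 + 2q^3. Then AVC = 41 - 12q + 2q^2 and MC = 41 - 24q + 6q^2.
AVC is minimized where dAVC/dq = -12 + 4q = 0, at q = 3; min AVC = 41 - 12·3 + 2·3^2 = $23.
P = $16 lies below min AVC = $23; no output level covers variable cost.
Shutting down limits the loss to fixed cost, $546.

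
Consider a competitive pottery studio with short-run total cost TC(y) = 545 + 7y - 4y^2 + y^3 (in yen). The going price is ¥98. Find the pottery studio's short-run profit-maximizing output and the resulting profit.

AVC = 7 - 4y + y^2; min AVC = ¥3 at y = 2. Since P = ¥98 ≥ min AVC, the firm produces.
MC = 7 - 8y + 3y^2. Setting P = MC and taking the root on the rising branch gives y* = 7.
TR = 98·7 = 686. TC = 545 + 196 = 741. Profit = 686 − 741 = -¥55.
By producing, the firm covers all variable cost plus ¥490 of fixed cost; shutting down would lose the full ¥545.

Profit = -¥55 at y = 7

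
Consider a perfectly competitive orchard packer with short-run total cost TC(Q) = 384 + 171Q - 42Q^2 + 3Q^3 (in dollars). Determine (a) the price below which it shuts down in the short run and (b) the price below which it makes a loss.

Shutdown price = $24; break-even price = $75

AVC = 171 - 42Q + 3Q^2; minimized at Q = 7, giving min AVC = $24. That is the shutdown price.
ATC = 384/Q + 171 - 42Q + 3Q^2. Setting dATC/dQ = −384/Q^2 − 42 + 6Q = 0 gives Q = 8 (since 6·8^3 − 42·8^2 = 384).
min ATC = 384/8 + 171 − 42·8 + 3·8^2 = $75. That is the break-even price.
For $24 ≤ P < $75 the firm produces at a loss; below $24 it shuts down.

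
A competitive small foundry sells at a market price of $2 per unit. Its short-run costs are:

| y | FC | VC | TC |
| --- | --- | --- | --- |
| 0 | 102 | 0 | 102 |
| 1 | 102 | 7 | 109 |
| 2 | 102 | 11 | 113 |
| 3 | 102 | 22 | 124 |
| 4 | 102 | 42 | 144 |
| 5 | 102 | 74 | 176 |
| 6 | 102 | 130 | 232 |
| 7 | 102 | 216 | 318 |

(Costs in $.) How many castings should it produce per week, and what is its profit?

Compute π = P·y − TC at each output: y=0: -102; y=1: -107; y=2: -109; y=3: -118; y=4: -136; y=5: -166; y=6: -220; y=7: -304.
Profit is highest at y = 0. Equivalently, the lowest AVC in the table is 11/2 ≈ $5.50 at y = 2, and P = $2 falls below it — price never covers variable cost, so the firm shuts down and loses only its fixed cost.

y = 0 (shut down); profit = -$102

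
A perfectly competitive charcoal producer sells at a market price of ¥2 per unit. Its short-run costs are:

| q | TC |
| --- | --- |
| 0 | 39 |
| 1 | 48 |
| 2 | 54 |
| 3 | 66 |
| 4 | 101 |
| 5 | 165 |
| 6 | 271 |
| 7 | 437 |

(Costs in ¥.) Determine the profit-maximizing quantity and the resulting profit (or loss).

q = 0 (shut down); profit = -¥39

Profit at each row (π = 2q − TC): q=0: -39; q=1: -46; q=2: -50; q=3: -60; q=4: -93; q=5: -155; q=6: -259; q=7: -423.
Profit is highest at q = 0. Equivalently, the lowest AVC in the table is 15/2 ≈ ¥7.50 at q = 2, and P = ¥2 falls below it — price never covers variable cost, so the firm shuts down and loses only its fixed cost.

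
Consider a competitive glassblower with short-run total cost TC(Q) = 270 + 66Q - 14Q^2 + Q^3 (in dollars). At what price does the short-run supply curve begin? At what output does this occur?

$17 per unit, at Q = 7

The firm shuts down when price falls below the minimum of average variable cost. AVC = VC/Q = 66 - 14Q + Q^2.
At the minimum of AVC, MC = AVC. MC = 66 - 28Q + 3Q^2; setting MC = AVC gives 2Q^2 - 14Q = 0, so Q = 7. min AVC = 17.
For P < $17 the firm produces nothing.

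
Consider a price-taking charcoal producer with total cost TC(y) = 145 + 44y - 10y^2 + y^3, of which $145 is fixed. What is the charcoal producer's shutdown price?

The shutdown price is the minimum of AVC. VC = 44y - 10y^2 + y^3, so AVC = 44 - 10y + y^2.
dAVC/dy = -10 + 2y = 0 gives y = 5. min AVC = 44 - 10·5 + 5^2 = 19.
The firm shuts down for any P below $19.

$19 per unit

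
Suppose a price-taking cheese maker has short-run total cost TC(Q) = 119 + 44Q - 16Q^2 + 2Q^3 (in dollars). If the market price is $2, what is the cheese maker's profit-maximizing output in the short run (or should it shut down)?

Shut down

Variable cost is VC = 44Q - 16Q^2 + 2Q^3, so AVC = VC/Q = 44 - 16Q + 2Q^2 and MC = dTC/dQ = 44 - 32Q + 6Q^2.
AVC hits its minimum where MC = AVC, at Q = 4, giving min AVC = 44 - 16·4 + 2·4^2 = $12.
P = $2 lies below min AVC = $12; no output level covers variable cost.
Best response: produce nothing and absorb the $119 fixed cost.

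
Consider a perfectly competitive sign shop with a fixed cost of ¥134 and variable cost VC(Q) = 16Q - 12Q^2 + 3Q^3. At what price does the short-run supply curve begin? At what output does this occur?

¥4 per unit, at Q = 2

The shutdown price is the minimum of AVC. VC = 16Q - 12Q^2 + 3Q^3, so AVC = 16 - 12Q + 3Q^2.
At the minimum of AVC, MC = AVC. MC = 16 - 24Q + 9Q^2; setting MC = AVC gives 6Q^2 - 12Q = 0, so Q = 2. min AVC = 4.
For P < ¥4 the firm produces nothing.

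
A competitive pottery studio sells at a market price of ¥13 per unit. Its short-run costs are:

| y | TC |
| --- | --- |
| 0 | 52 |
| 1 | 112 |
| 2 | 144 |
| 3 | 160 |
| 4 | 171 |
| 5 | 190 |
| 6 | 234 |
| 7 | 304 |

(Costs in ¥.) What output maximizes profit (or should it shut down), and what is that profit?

Tabulate TR − TC: y=0: -52; y=1: -99; y=2: -118; y=3: -121; y=4: -119; y=5: -125; y=6: -156; y=7: -213.
Profit is highest at y = 0. Equivalently, the lowest AVC in the table is 138/5 ≈ ¥27.60 at y = 5, and P = ¥13 falls below it — price never covers variable cost, so the firm shuts down and loses only its fixed cost.

y = 0 (shut down); profit = -¥52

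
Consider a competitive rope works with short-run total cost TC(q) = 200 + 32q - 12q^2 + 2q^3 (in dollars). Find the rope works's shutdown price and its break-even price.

AVC = 32 - 12q + 2q^2; minimized at q = 3, giving min AVC = $14. That is the shutdown price.
ATC = 200/q + 32 - 12q + 2q^2. Setting dATC/dq = −200/q^2 − 12 + 4q = 0 gives q = 5 (since 4·5^3 − 12·5^2 = 200).
min ATC = 200/5 + 32 − 12·5 + 2·5^2 = $62. That is the break-even price.
For $14 ≤ P < $62 the firm produces at a loss; below $14 it shuts down.

Shutdown price = $14; break-even price = $62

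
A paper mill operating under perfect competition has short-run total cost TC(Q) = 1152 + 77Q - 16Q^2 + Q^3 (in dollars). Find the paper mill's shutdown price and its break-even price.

Shutdown price = $13; break-even price = $125

Shutdown price = min AVC. AVC = 77 - 16Q + Q^2, with vertex at Q = 8 and minimum $13.
ATC = 1152/Q + 77 - 16Q + Q^2. Setting dATC/dQ = −1152/Q^2 − 16 + 2Q = 0 gives Q = 12 (since 2·12^3 − 16·12^2 = 1152).
min ATC = 1152/12 + 77 − 16·12 + 12^2 = $125. That is the break-even price.
Between these two prices the firm operates at a loss; above $125 it earns a profit.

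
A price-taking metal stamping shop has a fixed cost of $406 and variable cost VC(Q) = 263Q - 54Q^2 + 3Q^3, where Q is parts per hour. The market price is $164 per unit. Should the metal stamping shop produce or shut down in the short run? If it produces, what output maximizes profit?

Produce at Q = 11

From TC, MC = TC'(Q) = 263 - 108Q + 9Q^2 and AVC = VC/Q = 263 - 54Q + 3Q^2.
The AVC parabola has its vertex at Q = 54/6 = 9, where AVC = 263 - 54·9 + 3·9^2 = $20.
P = $164 exceeds min AVC = $20, so the firm stays open.
Solving P = MC: 99 - 108Q + 9Q^2 = 0 ⇒ Q = 1 or 11. On the upward-sloping branch, Q* = 11.
Check: AVC at Q = 11 is $32 ≤ P, so revenue covers variable cost.
Profit = P·Q − TC = 164·11 − 758 = $1046.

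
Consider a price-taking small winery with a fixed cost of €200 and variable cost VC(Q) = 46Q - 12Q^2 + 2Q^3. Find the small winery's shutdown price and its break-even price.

Shutdown price = min AVC. AVC = 46 - 12Q + 2Q^2, with vertex at Q = 3 and minimum €28.
ATC = 200/Q + 46 - 12Q + 2Q^2. Setting dATC/dQ = −200/Q^2 − 12 + 4Q = 0 gives Q = 5 (since 4·5^3 − 12·5^2 = 200).
min ATC = 200/5 + 46 − 12·5 + 2·5^2 = €76. That is the break-even price.
Between these two prices the firm operates at a loss; above €76 it earns a profit.

Shutdown price = €28; break-even price = €76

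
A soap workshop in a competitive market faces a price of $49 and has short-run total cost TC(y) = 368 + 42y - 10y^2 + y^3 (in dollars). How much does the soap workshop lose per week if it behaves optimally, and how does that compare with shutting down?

Profit = -$172 at y = 7

AVC = 42 - 10y + y^2; min AVC = $17 at y = 5. Since P = $49 ≥ min AVC, the firm produces.
With MC = 42 - 20y + 3y^2, P = MC on the upward-sloping part at y* = 7.
TR = 49·7 = 343. TC = 368 + 147 = 515. Profit = 343 − 515 = -$172.
Shutting down would mean losing the fixed cost of $368, so operating at a loss of $172 is better by $196.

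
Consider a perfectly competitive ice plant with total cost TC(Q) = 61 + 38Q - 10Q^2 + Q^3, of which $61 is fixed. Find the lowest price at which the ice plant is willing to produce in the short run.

The shutdown price is the minimum of AVC. VC = 38Q - 10Q^2 + Q^3, so AVC = 38 - 10Q + Q^2.
At the minimum of AVC, MC = AVC. MC = 38 - 20Q + 3Q^2; setting MC = AVC gives 2Q^2 - 10Q = 0, so Q = 5. min AVC = 13.
The firm shuts down for any P below $13.

$13 per unit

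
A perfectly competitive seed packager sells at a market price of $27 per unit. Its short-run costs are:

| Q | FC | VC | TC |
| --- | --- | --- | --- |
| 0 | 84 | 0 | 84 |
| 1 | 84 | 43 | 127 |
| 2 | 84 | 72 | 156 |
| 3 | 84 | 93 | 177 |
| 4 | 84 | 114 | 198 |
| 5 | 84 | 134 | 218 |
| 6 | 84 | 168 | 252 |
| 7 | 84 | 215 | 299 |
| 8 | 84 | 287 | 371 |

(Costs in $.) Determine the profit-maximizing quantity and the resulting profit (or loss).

Tabulate TR − TC: Q=0: -84; Q=1: -100; Q=2: -102; Q=3: -96; Q=4: -90; Q=5: -83; Q=6: -90; Q=7: -110; Q=8: -155.
Profit is maximized at Q = 5. AVC there is 134/5 = $26.80 ≤ P, so producing beats shutting down (which would give -$84).

Q = 5; profit = -$83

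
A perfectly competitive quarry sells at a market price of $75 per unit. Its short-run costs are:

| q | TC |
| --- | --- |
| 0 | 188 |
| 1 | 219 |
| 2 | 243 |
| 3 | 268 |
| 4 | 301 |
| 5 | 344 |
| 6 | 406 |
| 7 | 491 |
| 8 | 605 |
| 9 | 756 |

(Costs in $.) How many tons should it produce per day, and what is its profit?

Compute π = P·q − TC at each output: q=0: -188; q=1: -144; q=2: -93; q=3: -43; q=4: -1; q=5: 31; q=6: 44; q=7: 34; q=8: -5; q=9: -81.
Profit is maximized at q = 6. AVC there is 218/6 = $36.33 ≤ P, so producing beats shutting down (which would give -$188).

q = 6; profit = $44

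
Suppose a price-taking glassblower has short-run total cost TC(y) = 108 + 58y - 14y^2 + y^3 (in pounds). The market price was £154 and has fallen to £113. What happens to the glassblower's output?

AVC = 58 - 14y + y^2, minimized at y = 7 where min AVC = £9. MC = 58 - 28y + 3y^2.
At P = £154 ≥ min AVC, set P = MC on the rising branch: y = 12.
At P = £113 ≥ min AVC, set P = MC: y = 11. The firm stays open but cuts output.

Output falls from 12 to 11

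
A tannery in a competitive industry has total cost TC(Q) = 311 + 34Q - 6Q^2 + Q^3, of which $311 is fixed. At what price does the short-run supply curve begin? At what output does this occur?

The firm shuts down when price falls below the minimum of average variable cost. AVC = VC/Q = 34 - 6Q + Q^2.
dAVC/dQ = -6 + 2Q = 0 gives Q = 3. min AVC = 34 - 6·3 + 3^2 = 25.
The firm shuts down for any P below $25.

$25 per unit, at Q = 3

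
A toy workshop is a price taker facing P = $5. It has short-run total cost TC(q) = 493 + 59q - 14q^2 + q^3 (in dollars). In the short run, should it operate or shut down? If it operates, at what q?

Shut down

Strip out fixed cost: VC = 59q - 14q^2 + q^3. Then AVC = 59 - 14q + q^2 and MC = 59 - 28q + 3q^2.
The AVC parabola has its vertex at q = 14/2 = 7, where AVC = 59 - 14·7 + 7^2 = $10.
P = $5 lies below min AVC = $10; no output level covers variable cost.
Shutting down limits the loss to fixed cost, $493.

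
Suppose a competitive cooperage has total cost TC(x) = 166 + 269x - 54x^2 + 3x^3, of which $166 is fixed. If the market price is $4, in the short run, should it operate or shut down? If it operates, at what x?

Shut down

From TC, MC = TC'(x) = 269 - 108x + 9x^2 and AVC = VC/x = 269 - 54x + 3x^2.
The AVC parabola has its vertex at x = 54/6 = 9, where AVC = 269 - 54·9 + 3·9^2 = $26.
Since P = $4 < min AVC = $26, price fails to cover variable cost at any output.
Best response: produce nothing and absorb the $166 fixed cost.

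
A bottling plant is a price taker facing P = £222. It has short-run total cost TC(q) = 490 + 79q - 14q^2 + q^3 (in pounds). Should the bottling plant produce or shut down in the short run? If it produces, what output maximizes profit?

Produce at q = 13

Strip out fixed cost: VC = 79q - 14q^2 + q^3. Then AVC = 79 - 14q + q^2 and MC = 79 - 28q + 3q^2.
AVC hits its minimum where MC = AVC, at q = 7, giving min AVC = 79 - 14·7 + 7^2 = £30.
P = £222 exceeds min AVC = £30, so the firm stays open.
P = MC gives -143 - 28q + 3q^2 = 0, with roots -11/3 and 13. Take the larger (rising MC): q* = 13.
Check: AVC at q = 13 is £66 ≤ P, so revenue covers variable cost.
Profit = P·q − TC = 222·13 − 1348 = £1538.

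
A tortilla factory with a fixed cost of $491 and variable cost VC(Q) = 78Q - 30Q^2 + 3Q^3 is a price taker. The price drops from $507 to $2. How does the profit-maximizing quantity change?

AVC = 78 - 30Q + 3Q^2, minimized at Q = 5 where min AVC = $3. MC = 78 - 60Q + 9Q^2.
With P = $507 above the shutdown price, P = MC gives Q = 11.
At P = $2 < min AVC = $3, price no longer covers variable cost at any output, so the firm shuts down: Q = 0.

Output falls from 11 to 0 (the firm shuts down)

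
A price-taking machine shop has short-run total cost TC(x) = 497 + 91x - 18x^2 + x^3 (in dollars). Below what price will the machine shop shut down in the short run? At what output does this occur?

The shutdown price is the minimum of AVC. VC = 91x - 18x^2 + x^3, so AVC = 91 - 18x + x^2.
dAVC/dx = -18 + 2x = 0 gives x = 9. min AVC = 91 - 18·9 + 9^2 = 10.
For P < $10 the firm produces nothing.

$10 per unit, at x = 9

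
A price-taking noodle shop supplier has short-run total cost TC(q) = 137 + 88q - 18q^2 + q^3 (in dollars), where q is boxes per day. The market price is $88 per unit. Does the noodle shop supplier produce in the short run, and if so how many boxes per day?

Variable cost is VC = 88q - 18q^2 + q^3, so AVC = VC/q = 88 - 18q + q^2 and MC = dTC/dq = 88 - 36q + 3q^2.
The AVC parabola has its vertex at q = 18/2 = 9, where AVC = 88 - 18·9 + 9^2 = $7.
P = $88 exceeds min AVC = $7, so the firm stays open.
Set P = MC: 88 = 88 - 36q + 3q^2 → -36q + 3q^2 = 0. The roots are q = 0 and q = 12; the profit-maximizing output is on the rising part of MC, so q* = 12.
Check: AVC at q = 12 is $16 ≤ P, so revenue covers variable cost.
Profit = P·q − TC = 88·12 − 329 = $727.

Produce at q = 12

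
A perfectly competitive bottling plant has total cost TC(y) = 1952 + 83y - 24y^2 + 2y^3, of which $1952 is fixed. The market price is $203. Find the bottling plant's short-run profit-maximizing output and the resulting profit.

AVC = 83 - 24y + 2y^2 has its minimum $11 at y = 6; price $203 clears that bar, so the firm operates.
MC = 83 - 48y + 6y^2. Setting P = MC and taking the root on the rising branch gives y* = 10.
TR = 203·10 = 2030. TC = 1952 + 430 = 2382. Profit = 2030 − 2382 = -$352.
Shutting down would mean losing the fixed cost of $1952, so operating at a loss of $352 is better by $1600.

Profit = -$352 at y = 10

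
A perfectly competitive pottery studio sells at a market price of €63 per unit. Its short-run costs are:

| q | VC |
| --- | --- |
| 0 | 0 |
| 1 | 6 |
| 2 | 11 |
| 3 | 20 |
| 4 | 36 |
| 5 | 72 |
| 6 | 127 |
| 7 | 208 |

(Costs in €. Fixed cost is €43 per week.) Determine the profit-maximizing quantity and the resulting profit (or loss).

q = 6; profit = €208

Profit at each row (π = 63q − TC): q=0: -43; q=1: 14; q=2: 72; q=3: 126; q=4: 173; q=5: 200; q=6: 208; q=7: 190.
Profit is maximized at q = 6. AVC there is 127/6 = €21.17 ≤ P, so producing beats shutting down (which would give -€43).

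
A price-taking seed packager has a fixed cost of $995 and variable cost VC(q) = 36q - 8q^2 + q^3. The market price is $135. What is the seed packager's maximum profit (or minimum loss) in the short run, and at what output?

Profit = -$185 at q = 9

AVC = 36 - 8q + q^2 has its minimum $20 at q = 4; price $135 clears that bar, so the firm operates.
MC = 36 - 16q + 3q^2. Setting P = MC and taking the root on the rising branch gives q* = 9.
TR = 135·9 = 1215. TC = 995 + 405 = 1400. Profit = 1215 − 1400 = -$185.
Shutting down would mean losing the fixed cost of $995, so operating at a loss of $185 is better by $810.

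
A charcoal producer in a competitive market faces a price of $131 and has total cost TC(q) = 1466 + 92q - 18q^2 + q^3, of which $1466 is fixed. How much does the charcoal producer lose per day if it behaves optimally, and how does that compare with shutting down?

Profit = -$114 at q = 13

AVC = 92 - 18q + q^2 has its minimum $11 at q = 9; price $131 clears that bar, so the firm operates.
MC = 92 - 36q + 3q^2. Setting P = MC and taking the root on the rising branch gives q* = 13.
TR = 131·13 = 1703. TC = 1466 + 351 = 1817. Profit = 1703 − 1817 = -$114.
By producing, the firm covers all variable cost plus $1352 of fixed cost; shutting down would lose the full $1466.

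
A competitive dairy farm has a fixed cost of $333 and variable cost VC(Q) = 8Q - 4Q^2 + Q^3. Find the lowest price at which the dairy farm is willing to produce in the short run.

$4 per unit

The firm shuts down when price falls below the minimum of average variable cost. AVC = VC/Q = 8 - 4Q + Q^2.
At the minimum of AVC, MC = AVC. MC = 8 - 8Q + 3Q^2; setting MC = AVC gives 2Q^2 - 4Q = 0, so Q = 2. min AVC = 4.
So the shutdown price is $4.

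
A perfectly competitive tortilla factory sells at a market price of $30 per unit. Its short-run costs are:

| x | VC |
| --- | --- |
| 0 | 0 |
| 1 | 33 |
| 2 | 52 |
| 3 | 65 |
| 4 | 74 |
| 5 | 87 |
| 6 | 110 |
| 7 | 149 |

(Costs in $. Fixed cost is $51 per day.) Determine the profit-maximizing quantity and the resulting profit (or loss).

x = 6; profit = $19

Profit at each row (π = 30x − TC): x=0: -51; x=1: -54; x=2: -43; x=3: -26; x=4: -5; x=5: 12; x=6: 19; x=7: 10.
Profit is maximized at x = 6. AVC there is 110/6 = $18.33 ≤ P, so producing beats shutting down (which would give -$51).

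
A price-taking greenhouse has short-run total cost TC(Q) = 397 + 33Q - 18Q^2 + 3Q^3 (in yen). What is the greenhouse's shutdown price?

¥6 per unit

Short-run supply begins at min AVC. From VC = 33Q - 18Q^2 + 3Q^3, AVC = 33 - 18Q + 3Q^2.
dAVC/dQ = -18 + 6Q = 0 gives Q = 3. min AVC = 33 - 18·3 + 3·3^2 = 6.
So the shutdown price is ¥6.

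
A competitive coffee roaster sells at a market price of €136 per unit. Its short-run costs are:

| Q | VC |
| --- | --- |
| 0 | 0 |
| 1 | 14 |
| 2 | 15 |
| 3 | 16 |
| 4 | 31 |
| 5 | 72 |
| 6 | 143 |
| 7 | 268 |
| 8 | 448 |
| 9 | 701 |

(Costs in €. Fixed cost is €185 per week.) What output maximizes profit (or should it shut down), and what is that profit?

Q = 7; profit = €499

Compute π = P·Q − TC at each output: Q=0: -185; Q=1: -63; Q=2: 72; Q=3: 207; Q=4: 328; Q=5: 423; Q=6: 488; Q=7: 499; Q=8: 455; Q=9: 338.
Profit is maximized at Q = 7. AVC there is 268/7 = €38.29 ≤ P, so producing beats shutting down (which would give -€185).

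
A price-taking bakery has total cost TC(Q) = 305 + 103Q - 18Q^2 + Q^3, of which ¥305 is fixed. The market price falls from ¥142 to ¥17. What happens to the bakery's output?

Output falls from 13 to 0 (the firm shuts down)

AVC = 103 - 18Q + Q^2, minimized at Q = 9 where min AVC = ¥22. MC = 103 - 36Q + 3Q^2.
With P = ¥142 above the shutdown price, P = MC gives Q = 13.
At P = ¥17 < min AVC = ¥22, price no longer covers variable cost at any output, so the firm shuts down: Q = 0.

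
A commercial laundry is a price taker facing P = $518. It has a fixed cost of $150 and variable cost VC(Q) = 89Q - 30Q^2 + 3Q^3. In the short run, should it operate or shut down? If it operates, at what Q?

Produce at Q = 11

Variable cost is VC = 89Q - 30Q^2 + 3Q^3, so AVC = VC/Q = 89 - 30Q + 3Q^2 and MC = dTC/dQ = 89 - 60Q + 9Q^2.
The AVC parabola has its vertex at Q = 30/6 = 5, where AVC = 89 - 30·5 + 3·5^2 = $14.
P = $518 exceeds min AVC = $14, so the firm stays open.
P = MC gives -429 - 60Q + 9Q^2 = 0, with roots -13/3 and 11. Take the larger (rising MC): Q* = 11.
Check: AVC at Q = 11 is $122 ≤ P, so revenue covers variable cost.
Profit = P·Q − TC = 518·11 − 1492 = $4206.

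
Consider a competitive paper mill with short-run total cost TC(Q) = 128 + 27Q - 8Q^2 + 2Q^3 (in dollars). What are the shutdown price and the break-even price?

Shutdown price = $19; break-even price = $59

Shutdown price = min AVC. AVC = 27 - 8Q + 2Q^2, with vertex at Q = 2 and minimum $19.
ATC = 128/Q + 27 - 8Q + 2Q^2. Setting dATC/dQ = −128/Q^2 − 8 + 4Q = 0 gives Q = 4 (since 4·4^3 − 8·4^2 = 128).
min ATC = 128/4 + 27 − 8·4 + 2·4^2 = $59. That is the break-even price.
Between these two prices the firm operates at a loss; above $59 it earns a profit.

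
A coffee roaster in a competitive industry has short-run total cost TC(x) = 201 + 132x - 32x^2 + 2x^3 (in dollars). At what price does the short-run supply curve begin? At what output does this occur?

The shutdown price is the minimum of AVC. VC = 132x - 32x^2 + 2x^3, so AVC = 132 - 32x + 2x^2.
dAVC/dx = -32 + 4x = 0 gives x = 8. min AVC = 132 - 32·8 + 2·8^2 = 4.
So the shutdown price is $4.

$4 per unit, at x = 8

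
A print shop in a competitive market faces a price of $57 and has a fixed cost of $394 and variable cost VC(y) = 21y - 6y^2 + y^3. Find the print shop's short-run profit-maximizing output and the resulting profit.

Profit = -$178 at y = 6

AVC = 21 - 6y + y^2; min AVC = $12 at y = 3. Since P = $57 ≥ min AVC, the firm produces.
With MC = 21 - 12y + 3y^2, P = MC on the upward-sloping part at y* = 6.
TR = 57·6 = 342. TC = 394 + 126 = 520. Profit = 342 − 520 = -$178.
That loss of $178 beats the $394 the firm would lose by shutting down; producing recovers $216 of fixed cost.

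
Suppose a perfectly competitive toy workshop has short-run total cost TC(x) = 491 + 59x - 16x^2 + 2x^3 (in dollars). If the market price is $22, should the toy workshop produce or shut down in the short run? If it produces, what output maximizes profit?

Strip out fixed cost: VC = 59x - 16x^2 + 2x^3. Then AVC = 59 - 16x + 2x^2 and MC = 59 - 32x + 6x^2.
The AVC parabola has its vertex at x = 16/4 = 4, where AVC = 59 - 16·4 + 2·4^2 = $27.
With P < min AVC ($22 < $27), every unit sold adds to the loss.
The firm minimizes its loss by shutting down and losing only its fixed cost of $491.

Shut down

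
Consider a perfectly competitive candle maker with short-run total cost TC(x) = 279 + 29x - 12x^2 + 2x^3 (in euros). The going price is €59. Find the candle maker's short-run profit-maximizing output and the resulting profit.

AVC = 29 - 12x + 2x^2 has its minimum €11 at x = 3; price €59 clears that bar, so the firm operates.
MC = 29 - 24x + 6x^2. Setting P = MC and taking the root on the rising branch gives x* = 5.
TR = 59·5 = 295. TC = 279 + 95 = 374. Profit = 295 − 374 = -€79.
By producing, the firm covers all variable cost plus €200 of fixed cost; shutting down would lose the full €279.

Profit = -€79 at x = 5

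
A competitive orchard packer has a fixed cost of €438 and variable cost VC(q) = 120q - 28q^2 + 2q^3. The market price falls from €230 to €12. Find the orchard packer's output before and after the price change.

Output falls from 11 to 0 (the firm shuts down)

MC = 120 - 56q + 6q^2; the shutdown threshold is min AVC = €22 (at q = 7).
At P = €230 ≥ min AVC, set P = MC on the rising branch: q = 11.
At P = €12 < min AVC = €22, price no longer covers variable cost at any output, so the firm shuts down: q = 0.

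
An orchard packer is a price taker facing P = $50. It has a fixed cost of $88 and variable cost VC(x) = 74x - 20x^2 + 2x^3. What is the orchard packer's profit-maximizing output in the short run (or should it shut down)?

From TC, MC = TC'(x) = 74 - 40x + 6x^2 and AVC = VC/x = 74 - 20x + 2x^2.
AVC is minimized where dAVC/dx = -20 + 4x = 0, at x = 5; min AVC = 74 - 20·5 + 2·5^2 = $24.
Since P = $50 ≥ min AVC = $24, price covers variable cost and the firm should produce.
P = MC gives 24 - 40x + 6x^2 = 0, with roots 2/3 and 6. Take the larger (rising MC): x* = 6.
Check: AVC at x = 6 is $26 ≤ P, so revenue covers variable cost.
Profit = P·x − TC = 50·6 − 244 = $56.

Produce at x = 6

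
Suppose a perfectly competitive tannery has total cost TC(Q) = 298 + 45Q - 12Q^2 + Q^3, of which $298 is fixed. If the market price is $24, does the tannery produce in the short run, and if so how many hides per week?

Produce at Q = 7

Variable cost is VC = 45Q - 12Q^2 + Q^3, so AVC = VC/Q = 45 - 12Q + Q^2 and MC = dTC/dQ = 45 - 24Q + 3Q^2.
AVC is minimized where dAVC/dQ = -12 + 2Q = 0, at Q = 6; min AVC = 45 - 12·6 + 6^2 = $9.
Because $24 ≥ $9, revenue can cover variable cost; the firm operates.
Solving P = MC: 21 - 24Q + 3Q^2 = 0 ⇒ Q = 1 or 7. On the upward-sloping branch, Q* = 7.
Check: AVC at Q = 7 is $10 ≤ P, so revenue covers variable cost.
Profit = P·Q − TC = 24·7 − 368 = -$200, a loss, but smaller than the $298 fixed cost the firm would lose by shutting down.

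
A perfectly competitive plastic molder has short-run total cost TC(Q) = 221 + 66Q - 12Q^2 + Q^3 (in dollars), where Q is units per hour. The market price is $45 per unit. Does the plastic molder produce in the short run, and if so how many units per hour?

Produce at Q = 7

From TC, MC = TC'(Q) = 66 - 24Q + 3Q^2 and AVC = VC/Q = 66 - 12Q + Q^2.
AVC hits its minimum where MC = AVC, at Q = 6, giving min AVC = 66 - 12·6 + 6^2 = $30.
P = $45 exceeds min AVC = $30, so the firm stays open.
Set P = MC: 45 = 66 - 24Q + 3Q^2 → 21 - 24Q + 3Q^2 = 0. The roots are Q = 1 and Q = 7; the profit-maximizing output is on the rising part of MC, so Q* = 7.
Check: AVC at Q = 7 is $31 ≤ P, so revenue covers variable cost.
Profit = P·Q − TC = 45·7 − 438 = -$123, a loss, but smaller than the $221 fixed cost the firm would lose by shutting down.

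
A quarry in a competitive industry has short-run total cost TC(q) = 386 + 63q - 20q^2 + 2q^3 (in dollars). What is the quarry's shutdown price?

Short-run supply begins at min AVC. From VC = 63q - 20q^2 + 2q^3, AVC = 63 - 20q + 2q^2.
At the minimum of AVC, MC = AVC. MC = 63 - 40q + 6q^2; setting MC = AVC gives 4q^2 - 20q = 0, so q = 5. min AVC = 13.
The firm shuts down for any P below $13.

$13 per unit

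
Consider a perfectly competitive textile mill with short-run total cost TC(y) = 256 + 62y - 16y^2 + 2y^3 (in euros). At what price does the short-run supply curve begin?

Short-run supply begins at min AVC. From VC = 62y - 16y^2 + 2y^3, AVC = 62 - 16y + 2y^2.
dAVC/dy = -16 + 4y = 0 gives y = 4. min AVC = 62 - 16·4 + 2·4^2 = 30.
For P < €30 the firm produces nothing.

€30 per unit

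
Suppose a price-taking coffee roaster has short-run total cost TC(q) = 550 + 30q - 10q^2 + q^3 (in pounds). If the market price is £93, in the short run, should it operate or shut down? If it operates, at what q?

Strip out fixed cost: VC = 30q - 10q^2 + q^3. Then AVC = 30 - 10q + q^2 and MC = 30 - 20q + 3q^2.
The AVC parabola has its vertex at q = 10/2 = 5, where AVC = 30 - 10·5 + 5^2 = £5.
Because £93 ≥ £5, revenue can cover variable cost; the firm operates.
P = MC gives -63 - 20q + 3q^2 = 0, with roots -7/3 and 9. Take the larger (rising MC): q* = 9.
Check: AVC at q = 9 is £21 ≤ P, so revenue covers variable cost.
Profit = P·q − TC = 93·9 − 739 = £98.

Produce at q = 9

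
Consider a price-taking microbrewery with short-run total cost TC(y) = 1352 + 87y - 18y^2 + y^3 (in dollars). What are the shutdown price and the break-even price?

Shutdown price = $6; break-even price = $126

Shutdown price = min AVC. AVC = 87 - 18y + y^2, with vertex at y = 9 and minimum $6.
ATC = 1352/y + 87 - 18y + y^2. Setting dATC/dy = −1352/y^2 − 18 + 2y = 0 gives y = 13 (since 2·13^3 − 18·13^2 = 1352).
min ATC = 1352/13 + 87 − 18·13 + 13^2 = $126. That is the break-even price.
For $6 ≤ P < $126 the firm produces at a loss; below $6 it shuts down.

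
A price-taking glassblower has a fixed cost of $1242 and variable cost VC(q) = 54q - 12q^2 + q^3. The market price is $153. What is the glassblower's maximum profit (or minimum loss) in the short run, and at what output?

Profit = -$32 at q = 11

AVC = 54 - 12q + q^2; min AVC = $18 at q = 6. Since P = $153 ≥ min AVC, the firm produces.
MC = 54 - 24q + 3q^2. Setting P = MC and taking the root on the rising branch gives q* = 11.
TR = 153·11 = 1683. TC = 1242 + 473 = 1715. Profit = 1683 − 1715 = -$32.
Shutting down would mean losing the fixed cost of $1242, so operating at a loss of $32 is better by $1210.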